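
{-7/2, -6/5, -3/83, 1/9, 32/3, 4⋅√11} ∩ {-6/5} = {-6/5}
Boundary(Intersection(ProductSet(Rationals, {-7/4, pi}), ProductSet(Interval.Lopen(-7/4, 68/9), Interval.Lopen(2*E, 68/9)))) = EmptySet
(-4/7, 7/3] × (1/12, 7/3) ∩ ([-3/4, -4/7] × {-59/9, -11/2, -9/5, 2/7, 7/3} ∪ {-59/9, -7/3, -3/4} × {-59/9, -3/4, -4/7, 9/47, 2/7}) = ∅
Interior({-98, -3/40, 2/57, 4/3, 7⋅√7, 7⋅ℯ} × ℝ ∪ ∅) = ∅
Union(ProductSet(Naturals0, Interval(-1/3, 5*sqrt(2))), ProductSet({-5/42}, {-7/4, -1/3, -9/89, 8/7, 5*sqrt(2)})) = Union(ProductSet({-5/42}, {-7/4, -1/3, -9/89, 8/7, 5*sqrt(2)}), ProductSet(Naturals0, Interval(-1/3, 5*sqrt(2))))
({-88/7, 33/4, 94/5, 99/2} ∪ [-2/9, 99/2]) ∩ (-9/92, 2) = (-9/92, 2)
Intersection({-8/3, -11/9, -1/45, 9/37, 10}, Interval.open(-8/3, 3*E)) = {-11/9, -1/45, 9/37}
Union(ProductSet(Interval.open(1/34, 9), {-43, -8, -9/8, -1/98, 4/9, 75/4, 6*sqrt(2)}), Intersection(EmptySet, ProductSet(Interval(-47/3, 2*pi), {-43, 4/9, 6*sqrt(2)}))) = ProductSet(Interval.open(1/34, 9), {-43, -8, -9/8, -1/98, 4/9, 75/4, 6*sqrt(2)})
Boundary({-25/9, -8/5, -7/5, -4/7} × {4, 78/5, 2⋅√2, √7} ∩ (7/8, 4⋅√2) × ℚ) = ∅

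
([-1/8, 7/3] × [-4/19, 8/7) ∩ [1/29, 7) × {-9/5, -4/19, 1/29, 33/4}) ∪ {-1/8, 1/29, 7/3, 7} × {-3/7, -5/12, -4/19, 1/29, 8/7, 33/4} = ([1/29, 7/3] × {-4/19, 1/29}) ∪ ({-1/8, 1/29, 7/3, 7} × {-3/7, -5/12, -4/19, 1/29, 8/7, 33/4})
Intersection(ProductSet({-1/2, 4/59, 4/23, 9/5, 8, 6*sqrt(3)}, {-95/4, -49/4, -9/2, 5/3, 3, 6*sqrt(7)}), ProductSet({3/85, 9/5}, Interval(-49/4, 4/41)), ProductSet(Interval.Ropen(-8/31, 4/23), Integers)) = EmptySet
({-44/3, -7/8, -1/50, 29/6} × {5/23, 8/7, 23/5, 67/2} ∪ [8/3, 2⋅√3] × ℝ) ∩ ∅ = ∅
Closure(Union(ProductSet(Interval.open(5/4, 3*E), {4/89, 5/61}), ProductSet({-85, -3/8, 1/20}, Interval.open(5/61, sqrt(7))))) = Union(ProductSet({-85, -3/8, 1/20}, Interval(5/61, sqrt(7))), ProductSet(Interval(5/4, 3*E), {4/89, 5/61}))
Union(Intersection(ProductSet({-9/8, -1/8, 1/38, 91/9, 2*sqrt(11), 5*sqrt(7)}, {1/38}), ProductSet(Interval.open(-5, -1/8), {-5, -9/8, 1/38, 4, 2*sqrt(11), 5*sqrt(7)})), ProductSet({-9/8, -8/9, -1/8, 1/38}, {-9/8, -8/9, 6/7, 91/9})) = Union(ProductSet({-9/8}, {1/38}), ProductSet({-9/8, -8/9, -1/8, 1/38}, {-9/8, -8/9, 6/7, 91/9}))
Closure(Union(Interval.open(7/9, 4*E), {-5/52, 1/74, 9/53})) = Union({-5/52, 1/74, 9/53}, Interval(7/9, 4*E))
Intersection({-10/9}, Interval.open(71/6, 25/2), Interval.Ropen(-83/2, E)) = EmptySet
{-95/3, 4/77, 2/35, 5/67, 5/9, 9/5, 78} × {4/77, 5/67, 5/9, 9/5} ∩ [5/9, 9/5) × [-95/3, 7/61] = {5/9} × {4/77, 5/67}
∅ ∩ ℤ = ∅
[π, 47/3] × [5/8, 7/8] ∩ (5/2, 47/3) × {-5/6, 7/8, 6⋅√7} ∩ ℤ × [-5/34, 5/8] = ∅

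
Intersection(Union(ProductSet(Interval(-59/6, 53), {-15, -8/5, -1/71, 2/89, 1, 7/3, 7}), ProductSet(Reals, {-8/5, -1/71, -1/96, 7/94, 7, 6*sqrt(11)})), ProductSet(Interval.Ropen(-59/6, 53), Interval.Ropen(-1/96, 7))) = ProductSet(Interval.Ropen(-59/6, 53), {-1/96, 2/89, 7/94, 1, 7/3})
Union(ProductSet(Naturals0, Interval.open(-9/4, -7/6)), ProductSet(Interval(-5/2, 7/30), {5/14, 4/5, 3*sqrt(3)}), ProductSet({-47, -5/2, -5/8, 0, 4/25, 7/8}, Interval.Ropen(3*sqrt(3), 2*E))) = Union(ProductSet({-47, -5/2, -5/8, 0, 4/25, 7/8}, Interval.Ropen(3*sqrt(3), 2*E)), ProductSet(Interval(-5/2, 7/30), {5/14, 4/5, 3*sqrt(3)}), ProductSet(Naturals0, Interval.open(-9/4, -7/6)))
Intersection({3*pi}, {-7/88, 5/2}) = EmptySet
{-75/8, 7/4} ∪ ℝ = ℝ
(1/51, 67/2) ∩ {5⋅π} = {5⋅π}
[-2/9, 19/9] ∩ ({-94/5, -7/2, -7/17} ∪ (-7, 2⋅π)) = [-2/9, 19/9]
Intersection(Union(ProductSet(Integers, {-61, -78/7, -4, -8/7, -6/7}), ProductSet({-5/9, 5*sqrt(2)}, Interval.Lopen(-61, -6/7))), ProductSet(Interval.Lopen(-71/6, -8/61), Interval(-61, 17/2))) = Union(ProductSet({-5/9}, Interval.Lopen(-61, -6/7)), ProductSet(Range(-11, 0, 1), {-61, -78/7, -4, -8/7, -6/7}))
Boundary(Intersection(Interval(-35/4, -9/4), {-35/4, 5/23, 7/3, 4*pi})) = {-35/4}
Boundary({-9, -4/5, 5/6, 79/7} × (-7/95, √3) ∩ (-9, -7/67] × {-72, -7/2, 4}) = ∅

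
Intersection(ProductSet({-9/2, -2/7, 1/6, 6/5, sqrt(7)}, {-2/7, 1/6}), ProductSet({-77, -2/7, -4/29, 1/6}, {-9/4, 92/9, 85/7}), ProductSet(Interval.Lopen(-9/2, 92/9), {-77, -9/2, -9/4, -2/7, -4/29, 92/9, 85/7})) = EmptySet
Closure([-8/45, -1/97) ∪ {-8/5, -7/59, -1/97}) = {-8/5} ∪ [-8/45, -1/97]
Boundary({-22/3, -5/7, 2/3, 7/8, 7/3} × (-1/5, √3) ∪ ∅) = {-22/3, -5/7, 2/3, 7/8, 7/3} × [-1/5, √3]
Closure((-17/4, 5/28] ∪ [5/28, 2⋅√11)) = [-17/4, 2⋅√11]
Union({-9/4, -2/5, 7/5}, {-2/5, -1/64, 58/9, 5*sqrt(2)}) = {-9/4, -2/5, -1/64, 7/5, 58/9, 5*sqrt(2)}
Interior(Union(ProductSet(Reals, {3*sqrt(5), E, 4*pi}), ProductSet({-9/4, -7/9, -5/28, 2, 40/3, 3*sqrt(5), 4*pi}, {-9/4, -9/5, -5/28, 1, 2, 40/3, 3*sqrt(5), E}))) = EmptySet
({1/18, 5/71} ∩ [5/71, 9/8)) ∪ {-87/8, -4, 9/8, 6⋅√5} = {-87/8, -4, 5/71, 9/8, 6⋅√5}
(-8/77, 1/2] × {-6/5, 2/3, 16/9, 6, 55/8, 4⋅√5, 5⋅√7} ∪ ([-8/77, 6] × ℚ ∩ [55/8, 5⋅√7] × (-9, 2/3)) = (-8/77, 1/2] × {-6/5, 2/3, 16/9, 6, 55/8, 4⋅√5, 5⋅√7}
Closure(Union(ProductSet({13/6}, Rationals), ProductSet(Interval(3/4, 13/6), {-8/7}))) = Union(ProductSet({13/6}, Reals), ProductSet(Interval(3/4, 13/6), {-8/7}))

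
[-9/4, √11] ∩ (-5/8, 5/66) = (-5/8, 5/66)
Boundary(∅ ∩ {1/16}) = ∅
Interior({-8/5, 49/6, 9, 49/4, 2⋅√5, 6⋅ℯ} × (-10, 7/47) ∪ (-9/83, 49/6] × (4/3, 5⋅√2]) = (-9/83, 49/6) × (4/3, 5⋅√2)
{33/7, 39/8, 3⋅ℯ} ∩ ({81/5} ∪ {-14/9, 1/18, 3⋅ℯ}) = {3⋅ℯ}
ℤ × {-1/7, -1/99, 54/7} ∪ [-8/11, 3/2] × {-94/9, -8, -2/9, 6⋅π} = (ℤ × {-1/7, -1/99, 54/7}) ∪ ([-8/11, 3/2] × {-94/9, -8, -2/9, 6⋅π})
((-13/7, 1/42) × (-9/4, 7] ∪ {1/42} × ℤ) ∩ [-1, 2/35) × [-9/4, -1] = ({1/42} × {-2, -1}) ∪ ([-1, 1/42) × (-9/4, -1])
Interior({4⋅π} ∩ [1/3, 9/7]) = ∅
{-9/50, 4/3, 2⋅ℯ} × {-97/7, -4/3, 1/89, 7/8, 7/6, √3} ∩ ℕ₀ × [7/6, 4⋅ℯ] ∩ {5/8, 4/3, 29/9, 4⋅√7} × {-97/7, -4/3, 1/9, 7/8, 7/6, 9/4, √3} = ∅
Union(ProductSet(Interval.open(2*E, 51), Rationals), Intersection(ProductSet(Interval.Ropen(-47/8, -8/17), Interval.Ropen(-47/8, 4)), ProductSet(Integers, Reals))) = Union(ProductSet(Interval.open(2*E, 51), Rationals), ProductSet(Range(-5, 0, 1), Interval.Ropen(-47/8, 4)))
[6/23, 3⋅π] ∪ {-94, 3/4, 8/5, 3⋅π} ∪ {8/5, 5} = {-94} ∪ [6/23, 3⋅π]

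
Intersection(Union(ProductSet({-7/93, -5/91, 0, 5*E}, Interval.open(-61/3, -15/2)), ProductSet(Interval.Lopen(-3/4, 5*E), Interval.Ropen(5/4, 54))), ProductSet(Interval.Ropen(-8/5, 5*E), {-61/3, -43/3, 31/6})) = Union(ProductSet({-7/93, -5/91, 0}, {-43/3}), ProductSet(Interval.open(-3/4, 5*E), {31/6}))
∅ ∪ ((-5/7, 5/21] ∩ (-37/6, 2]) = (-5/7, 5/21]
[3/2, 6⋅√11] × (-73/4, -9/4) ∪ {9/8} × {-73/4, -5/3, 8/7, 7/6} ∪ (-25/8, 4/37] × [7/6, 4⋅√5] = ({9/8} × {-73/4, -5/3, 8/7, 7/6}) ∪ ((-25/8, 4/37] × [7/6, 4⋅√5]) ∪ ([3/2, 6⋅√11] × (-73/4, -9/4))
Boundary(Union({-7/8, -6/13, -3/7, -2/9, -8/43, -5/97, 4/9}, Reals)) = EmptySet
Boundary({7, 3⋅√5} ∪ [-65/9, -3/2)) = {-65/9, -3/2, 7, 3⋅√5}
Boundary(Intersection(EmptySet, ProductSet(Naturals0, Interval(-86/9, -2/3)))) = EmptySet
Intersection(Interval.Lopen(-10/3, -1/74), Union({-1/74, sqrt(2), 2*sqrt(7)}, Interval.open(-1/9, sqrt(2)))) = Interval.Lopen(-1/9, -1/74)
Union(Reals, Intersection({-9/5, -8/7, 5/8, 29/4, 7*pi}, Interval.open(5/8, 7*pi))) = Reals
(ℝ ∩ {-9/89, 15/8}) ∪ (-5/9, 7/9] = (-5/9, 7/9] ∪ {15/8}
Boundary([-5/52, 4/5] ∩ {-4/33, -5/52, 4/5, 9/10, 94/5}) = {-5/52, 4/5}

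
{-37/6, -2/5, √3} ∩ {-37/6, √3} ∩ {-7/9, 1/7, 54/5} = ∅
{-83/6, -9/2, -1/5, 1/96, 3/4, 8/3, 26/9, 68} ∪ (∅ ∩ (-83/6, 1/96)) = {-83/6, -9/2, -1/5, 1/96, 3/4, 8/3, 26/9, 68}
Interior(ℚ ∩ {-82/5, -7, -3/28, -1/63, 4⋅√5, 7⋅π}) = ∅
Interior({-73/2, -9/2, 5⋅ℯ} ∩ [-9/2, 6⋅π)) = ∅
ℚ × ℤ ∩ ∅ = ∅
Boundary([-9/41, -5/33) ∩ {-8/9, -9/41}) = {-9/41}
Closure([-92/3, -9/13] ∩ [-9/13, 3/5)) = {-9/13}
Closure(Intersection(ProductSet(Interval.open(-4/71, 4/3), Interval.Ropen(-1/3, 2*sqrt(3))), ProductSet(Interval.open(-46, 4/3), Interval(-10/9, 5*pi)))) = Union(ProductSet({-4/71, 4/3}, Interval(-1/3, 2*sqrt(3))), ProductSet(Interval(-4/71, 4/3), {-1/3, 2*sqrt(3)}), ProductSet(Interval.open(-4/71, 4/3), Interval.Ropen(-1/3, 2*sqrt(3))))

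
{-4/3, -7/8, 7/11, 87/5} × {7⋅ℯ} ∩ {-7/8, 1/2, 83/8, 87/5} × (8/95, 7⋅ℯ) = ∅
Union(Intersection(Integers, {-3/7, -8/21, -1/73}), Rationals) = Rationals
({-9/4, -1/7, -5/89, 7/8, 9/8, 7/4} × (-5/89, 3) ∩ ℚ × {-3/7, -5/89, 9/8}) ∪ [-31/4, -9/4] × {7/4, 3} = ([-31/4, -9/4] × {7/4, 3}) ∪ ({-9/4, -1/7, -5/89, 7/8, 9/8, 7/4} × {9/8})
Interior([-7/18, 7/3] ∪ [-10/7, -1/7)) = (-10/7, 7/3)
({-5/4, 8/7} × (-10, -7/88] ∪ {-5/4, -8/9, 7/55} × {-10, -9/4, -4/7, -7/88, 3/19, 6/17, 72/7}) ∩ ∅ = ∅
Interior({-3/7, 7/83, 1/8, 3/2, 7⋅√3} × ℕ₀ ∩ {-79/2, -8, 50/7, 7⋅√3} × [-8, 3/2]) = ∅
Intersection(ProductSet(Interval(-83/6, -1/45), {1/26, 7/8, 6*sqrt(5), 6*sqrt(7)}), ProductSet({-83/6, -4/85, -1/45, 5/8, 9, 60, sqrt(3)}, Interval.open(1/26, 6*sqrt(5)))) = ProductSet({-83/6, -4/85, -1/45}, {7/8})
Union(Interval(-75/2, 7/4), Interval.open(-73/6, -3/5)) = Interval(-75/2, 7/4)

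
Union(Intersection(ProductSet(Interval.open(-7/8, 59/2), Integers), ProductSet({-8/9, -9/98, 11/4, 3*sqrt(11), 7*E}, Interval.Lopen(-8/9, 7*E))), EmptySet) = ProductSet({-9/98, 11/4, 3*sqrt(11), 7*E}, Range(0, 20, 1))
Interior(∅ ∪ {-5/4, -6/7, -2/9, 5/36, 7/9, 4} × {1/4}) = ∅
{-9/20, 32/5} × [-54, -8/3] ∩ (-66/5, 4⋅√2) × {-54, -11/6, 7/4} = {-9/20} × {-54}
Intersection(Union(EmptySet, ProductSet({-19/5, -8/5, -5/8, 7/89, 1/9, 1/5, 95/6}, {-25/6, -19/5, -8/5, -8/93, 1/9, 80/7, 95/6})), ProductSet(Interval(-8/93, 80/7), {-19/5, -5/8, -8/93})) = ProductSet({7/89, 1/9, 1/5}, {-19/5, -8/93})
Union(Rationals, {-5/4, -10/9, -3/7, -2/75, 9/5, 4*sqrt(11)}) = Union({4*sqrt(11)}, Rationals)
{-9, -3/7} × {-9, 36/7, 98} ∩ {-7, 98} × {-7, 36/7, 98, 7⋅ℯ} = ∅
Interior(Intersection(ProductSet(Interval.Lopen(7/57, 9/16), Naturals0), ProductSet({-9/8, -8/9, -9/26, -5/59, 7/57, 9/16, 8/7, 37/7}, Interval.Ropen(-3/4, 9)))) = EmptySet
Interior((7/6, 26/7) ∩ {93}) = ∅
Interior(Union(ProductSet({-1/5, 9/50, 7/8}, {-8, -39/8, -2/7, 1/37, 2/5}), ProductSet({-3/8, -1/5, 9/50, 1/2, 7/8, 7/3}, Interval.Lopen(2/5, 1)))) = EmptySet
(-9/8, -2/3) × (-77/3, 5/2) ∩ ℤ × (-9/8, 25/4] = {-1} × (-9/8, 5/2)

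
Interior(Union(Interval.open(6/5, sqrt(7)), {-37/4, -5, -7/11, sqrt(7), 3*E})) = Interval.open(6/5, sqrt(7))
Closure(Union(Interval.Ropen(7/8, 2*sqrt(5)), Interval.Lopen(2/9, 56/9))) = Interval(2/9, 56/9)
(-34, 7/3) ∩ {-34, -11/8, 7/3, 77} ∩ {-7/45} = ∅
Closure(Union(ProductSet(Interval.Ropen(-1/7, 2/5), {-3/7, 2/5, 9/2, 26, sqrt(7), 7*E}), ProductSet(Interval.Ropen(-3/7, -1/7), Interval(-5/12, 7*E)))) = Union(ProductSet(Interval(-3/7, -1/7), Interval(-5/12, 7*E)), ProductSet(Interval(-1/7, 2/5), {-3/7, 2/5, 9/2, 26, sqrt(7), 7*E}))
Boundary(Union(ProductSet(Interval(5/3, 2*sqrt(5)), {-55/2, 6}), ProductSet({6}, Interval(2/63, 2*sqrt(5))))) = Union(ProductSet({6}, Interval(2/63, 2*sqrt(5))), ProductSet(Interval(5/3, 2*sqrt(5)), {-55/2, 6}))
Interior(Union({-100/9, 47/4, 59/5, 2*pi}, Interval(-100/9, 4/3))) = Interval.open(-100/9, 4/3)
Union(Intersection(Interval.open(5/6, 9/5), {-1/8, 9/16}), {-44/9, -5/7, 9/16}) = {-44/9, -5/7, 9/16}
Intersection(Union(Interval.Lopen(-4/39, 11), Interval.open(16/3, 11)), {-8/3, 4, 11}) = {4, 11}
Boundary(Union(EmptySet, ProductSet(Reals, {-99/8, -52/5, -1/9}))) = ProductSet(Reals, {-99/8, -52/5, -1/9})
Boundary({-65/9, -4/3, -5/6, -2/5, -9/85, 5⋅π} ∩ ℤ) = ∅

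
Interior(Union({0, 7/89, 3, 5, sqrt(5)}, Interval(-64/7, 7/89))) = Interval.open(-64/7, 7/89)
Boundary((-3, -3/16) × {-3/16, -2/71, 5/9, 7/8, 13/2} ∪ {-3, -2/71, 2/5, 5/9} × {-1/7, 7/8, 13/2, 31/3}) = ({-3, -2/71, 2/5, 5/9} × {-1/7, 7/8, 13/2, 31/3}) ∪ ([-3, -3/16] × {-3/16, -2/71, 5/9, 7/8, 13/2})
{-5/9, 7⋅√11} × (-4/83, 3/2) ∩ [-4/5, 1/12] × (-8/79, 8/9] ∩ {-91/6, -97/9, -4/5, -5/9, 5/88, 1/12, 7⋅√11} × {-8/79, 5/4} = ∅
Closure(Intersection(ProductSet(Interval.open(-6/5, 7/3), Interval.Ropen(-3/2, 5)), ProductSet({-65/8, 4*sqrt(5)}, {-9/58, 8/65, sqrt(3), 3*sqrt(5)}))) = EmptySet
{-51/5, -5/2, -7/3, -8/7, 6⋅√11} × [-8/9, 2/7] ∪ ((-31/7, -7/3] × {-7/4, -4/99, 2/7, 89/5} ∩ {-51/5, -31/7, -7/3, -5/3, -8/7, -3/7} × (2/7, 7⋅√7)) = ({-7/3} × {89/5}) ∪ ({-51/5, -5/2, -7/3, -8/7, 6⋅√11} × [-8/9, 2/7])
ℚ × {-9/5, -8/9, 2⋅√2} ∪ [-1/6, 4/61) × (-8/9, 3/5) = (ℚ × {-9/5, -8/9, 2⋅√2}) ∪ ([-1/6, 4/61) × (-8/9, 3/5))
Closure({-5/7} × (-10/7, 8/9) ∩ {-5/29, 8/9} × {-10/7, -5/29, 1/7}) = ∅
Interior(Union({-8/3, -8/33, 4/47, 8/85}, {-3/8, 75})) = EmptySet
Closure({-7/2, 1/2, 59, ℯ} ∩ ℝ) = {-7/2, 1/2, 59, ℯ}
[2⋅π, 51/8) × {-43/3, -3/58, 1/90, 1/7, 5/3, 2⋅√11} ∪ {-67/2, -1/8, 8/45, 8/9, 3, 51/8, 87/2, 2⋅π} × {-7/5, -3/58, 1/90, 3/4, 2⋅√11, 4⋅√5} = ([2⋅π, 51/8) × {-43/3, -3/58, 1/90, 1/7, 5/3, 2⋅√11}) ∪ ({-67/2, -1/8, 8/45, 8/9, 3, 51/8, 87/2, 2⋅π} × {-7/5, -3/58, 1/90, 3/4, 2⋅√11, 4⋅√5})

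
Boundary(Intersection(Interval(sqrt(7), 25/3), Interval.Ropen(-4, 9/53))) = EmptySet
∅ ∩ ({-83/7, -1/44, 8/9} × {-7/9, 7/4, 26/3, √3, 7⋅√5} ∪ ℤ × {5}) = ∅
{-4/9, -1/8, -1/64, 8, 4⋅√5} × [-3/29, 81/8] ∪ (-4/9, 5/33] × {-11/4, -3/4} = ((-4/9, 5/33] × {-11/4, -3/4}) ∪ ({-4/9, -1/8, -1/64, 8, 4⋅√5} × [-3/29, 81/8])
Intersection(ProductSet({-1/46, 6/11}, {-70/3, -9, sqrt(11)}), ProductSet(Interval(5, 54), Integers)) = EmptySet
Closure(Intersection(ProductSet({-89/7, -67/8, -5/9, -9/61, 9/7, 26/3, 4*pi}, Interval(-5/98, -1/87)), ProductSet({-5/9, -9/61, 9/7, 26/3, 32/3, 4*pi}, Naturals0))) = EmptySet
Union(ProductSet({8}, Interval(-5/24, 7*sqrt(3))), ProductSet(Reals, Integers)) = Union(ProductSet({8}, Interval(-5/24, 7*sqrt(3))), ProductSet(Reals, Integers))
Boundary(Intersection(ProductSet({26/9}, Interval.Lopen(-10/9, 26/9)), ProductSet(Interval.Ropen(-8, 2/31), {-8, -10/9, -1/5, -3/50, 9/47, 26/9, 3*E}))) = EmptySet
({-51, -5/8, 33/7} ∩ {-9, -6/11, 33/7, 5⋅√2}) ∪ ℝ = ℝ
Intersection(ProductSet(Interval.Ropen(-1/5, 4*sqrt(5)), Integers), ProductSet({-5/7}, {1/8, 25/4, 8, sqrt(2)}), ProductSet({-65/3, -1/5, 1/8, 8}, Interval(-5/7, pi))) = EmptySet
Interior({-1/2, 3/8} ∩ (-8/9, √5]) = ∅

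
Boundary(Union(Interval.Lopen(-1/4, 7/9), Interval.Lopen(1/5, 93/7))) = {-1/4, 93/7}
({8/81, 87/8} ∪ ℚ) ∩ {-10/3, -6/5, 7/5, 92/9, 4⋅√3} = {-10/3, -6/5, 7/5, 92/9}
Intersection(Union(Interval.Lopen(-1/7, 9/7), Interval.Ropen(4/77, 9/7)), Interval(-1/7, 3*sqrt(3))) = Interval.Lopen(-1/7, 9/7)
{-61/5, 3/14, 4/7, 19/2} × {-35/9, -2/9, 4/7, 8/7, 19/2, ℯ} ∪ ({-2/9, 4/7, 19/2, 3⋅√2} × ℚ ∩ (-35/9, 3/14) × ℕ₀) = ({-2/9} × ℕ₀) ∪ ({-61/5, 3/14, 4/7, 19/2} × {-35/9, -2/9, 4/7, 8/7, 19/2, ℯ})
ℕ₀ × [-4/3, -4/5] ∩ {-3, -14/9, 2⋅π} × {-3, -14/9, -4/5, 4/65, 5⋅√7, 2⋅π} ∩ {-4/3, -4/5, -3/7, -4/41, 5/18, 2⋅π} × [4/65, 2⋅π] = ∅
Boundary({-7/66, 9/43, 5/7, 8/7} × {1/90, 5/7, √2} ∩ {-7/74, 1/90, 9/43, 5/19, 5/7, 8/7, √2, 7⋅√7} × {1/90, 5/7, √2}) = {9/43, 5/7, 8/7} × {1/90, 5/7, √2}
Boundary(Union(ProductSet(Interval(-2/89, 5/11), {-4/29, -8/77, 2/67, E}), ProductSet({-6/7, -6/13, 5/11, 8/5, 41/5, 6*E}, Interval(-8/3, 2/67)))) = Union(ProductSet({-6/7, -6/13, 5/11, 8/5, 41/5, 6*E}, Interval(-8/3, 2/67)), ProductSet(Interval(-2/89, 5/11), {-4/29, -8/77, 2/67, E}))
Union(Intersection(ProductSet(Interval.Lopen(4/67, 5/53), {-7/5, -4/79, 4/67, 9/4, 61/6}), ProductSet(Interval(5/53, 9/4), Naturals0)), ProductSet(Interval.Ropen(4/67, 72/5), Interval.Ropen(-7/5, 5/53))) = ProductSet(Interval.Ropen(4/67, 72/5), Interval.Ropen(-7/5, 5/53))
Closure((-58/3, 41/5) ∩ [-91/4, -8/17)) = [-58/3, -8/17]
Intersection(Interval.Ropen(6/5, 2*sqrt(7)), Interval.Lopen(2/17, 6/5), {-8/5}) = EmptySet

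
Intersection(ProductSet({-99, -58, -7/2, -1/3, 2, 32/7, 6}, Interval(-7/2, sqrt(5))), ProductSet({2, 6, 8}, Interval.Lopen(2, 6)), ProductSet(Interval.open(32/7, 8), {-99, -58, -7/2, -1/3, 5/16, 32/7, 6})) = EmptySet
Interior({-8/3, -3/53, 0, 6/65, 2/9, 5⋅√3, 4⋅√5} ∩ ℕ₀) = ∅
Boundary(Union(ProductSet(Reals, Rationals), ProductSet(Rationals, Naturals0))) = ProductSet(Reals, Reals)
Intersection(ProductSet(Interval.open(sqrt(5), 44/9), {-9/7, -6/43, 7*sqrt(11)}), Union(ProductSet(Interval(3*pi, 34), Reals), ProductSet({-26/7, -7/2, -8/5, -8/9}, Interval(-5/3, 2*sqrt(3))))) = EmptySet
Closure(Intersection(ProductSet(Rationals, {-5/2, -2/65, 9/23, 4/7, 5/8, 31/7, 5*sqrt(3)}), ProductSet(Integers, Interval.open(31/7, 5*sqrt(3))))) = EmptySet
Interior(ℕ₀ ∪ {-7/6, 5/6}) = ∅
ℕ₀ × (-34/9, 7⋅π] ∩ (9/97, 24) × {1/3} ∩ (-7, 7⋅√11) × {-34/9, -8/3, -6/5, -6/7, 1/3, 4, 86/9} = {1, 2, …, 23} × {1/3}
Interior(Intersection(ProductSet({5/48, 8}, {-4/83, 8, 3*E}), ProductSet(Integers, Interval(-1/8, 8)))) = EmptySet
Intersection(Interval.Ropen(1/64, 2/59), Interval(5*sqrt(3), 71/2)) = EmptySet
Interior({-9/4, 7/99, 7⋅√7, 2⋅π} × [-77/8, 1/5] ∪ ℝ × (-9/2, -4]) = (-∞, ∞) × (-9/2, -4)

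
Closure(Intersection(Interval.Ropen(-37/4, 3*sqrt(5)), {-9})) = {-9}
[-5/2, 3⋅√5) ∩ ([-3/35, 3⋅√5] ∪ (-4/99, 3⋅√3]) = [-3/35, 3⋅√5)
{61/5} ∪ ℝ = ℝ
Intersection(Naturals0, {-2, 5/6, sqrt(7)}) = EmptySet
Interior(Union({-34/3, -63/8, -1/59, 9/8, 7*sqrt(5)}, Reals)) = Reals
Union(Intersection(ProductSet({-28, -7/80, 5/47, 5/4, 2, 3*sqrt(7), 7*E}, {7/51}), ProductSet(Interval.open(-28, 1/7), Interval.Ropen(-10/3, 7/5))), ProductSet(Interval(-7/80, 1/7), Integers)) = Union(ProductSet({-7/80, 5/47}, {7/51}), ProductSet(Interval(-7/80, 1/7), Integers))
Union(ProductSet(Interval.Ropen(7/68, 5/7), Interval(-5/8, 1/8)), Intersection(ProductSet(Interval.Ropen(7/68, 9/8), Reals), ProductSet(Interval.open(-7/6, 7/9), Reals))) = ProductSet(Interval.Ropen(7/68, 7/9), Reals)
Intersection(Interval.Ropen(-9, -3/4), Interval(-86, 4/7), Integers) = Range(-9, 0, 1)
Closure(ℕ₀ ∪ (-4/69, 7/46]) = [-4/69, 7/46] ∪ ℕ₀ ∪ (ℕ₀ \ (-4/69, 7/46))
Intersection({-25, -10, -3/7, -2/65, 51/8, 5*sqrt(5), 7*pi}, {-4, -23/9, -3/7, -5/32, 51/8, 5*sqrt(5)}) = {-3/7, 51/8, 5*sqrt(5)}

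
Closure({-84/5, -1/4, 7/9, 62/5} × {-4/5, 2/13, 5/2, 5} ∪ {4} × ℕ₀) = ({4} × ℕ₀) ∪ ({-84/5, -1/4, 7/9, 62/5} × {-4/5, 2/13, 5/2, 5})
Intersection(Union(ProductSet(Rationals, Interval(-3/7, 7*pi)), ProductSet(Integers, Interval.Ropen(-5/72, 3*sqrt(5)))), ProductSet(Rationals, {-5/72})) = ProductSet(Rationals, {-5/72})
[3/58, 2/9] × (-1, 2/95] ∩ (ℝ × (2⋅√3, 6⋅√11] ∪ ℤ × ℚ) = ∅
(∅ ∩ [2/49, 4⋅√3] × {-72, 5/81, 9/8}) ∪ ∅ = ∅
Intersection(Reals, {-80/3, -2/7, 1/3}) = {-80/3, -2/7, 1/3}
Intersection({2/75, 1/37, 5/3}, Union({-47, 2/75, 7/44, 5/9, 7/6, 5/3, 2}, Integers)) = {2/75, 5/3}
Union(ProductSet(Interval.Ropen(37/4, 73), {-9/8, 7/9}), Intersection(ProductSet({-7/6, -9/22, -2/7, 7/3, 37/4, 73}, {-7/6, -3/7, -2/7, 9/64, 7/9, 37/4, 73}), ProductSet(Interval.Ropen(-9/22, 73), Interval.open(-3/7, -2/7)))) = ProductSet(Interval.Ropen(37/4, 73), {-9/8, 7/9})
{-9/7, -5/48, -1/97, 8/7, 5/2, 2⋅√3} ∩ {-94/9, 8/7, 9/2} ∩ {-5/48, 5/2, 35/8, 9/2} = ∅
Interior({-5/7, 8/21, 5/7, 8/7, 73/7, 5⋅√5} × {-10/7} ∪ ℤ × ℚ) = ∅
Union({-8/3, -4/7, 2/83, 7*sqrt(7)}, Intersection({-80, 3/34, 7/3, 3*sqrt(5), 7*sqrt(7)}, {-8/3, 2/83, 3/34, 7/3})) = {-8/3, -4/7, 2/83, 3/34, 7/3, 7*sqrt(7)}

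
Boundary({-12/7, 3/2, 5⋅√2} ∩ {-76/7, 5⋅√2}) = {5⋅√2}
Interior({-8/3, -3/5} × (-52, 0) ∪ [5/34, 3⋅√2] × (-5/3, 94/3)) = (5/34, 3⋅√2) × (-5/3, 94/3)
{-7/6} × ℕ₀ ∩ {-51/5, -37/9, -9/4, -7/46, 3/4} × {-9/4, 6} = ∅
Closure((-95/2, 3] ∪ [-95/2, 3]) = [-95/2, 3]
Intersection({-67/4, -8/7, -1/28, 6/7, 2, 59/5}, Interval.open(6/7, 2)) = EmptySet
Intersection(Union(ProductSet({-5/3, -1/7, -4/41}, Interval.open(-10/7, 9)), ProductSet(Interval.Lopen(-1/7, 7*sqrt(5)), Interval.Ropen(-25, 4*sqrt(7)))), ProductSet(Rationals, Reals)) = Union(ProductSet({-5/3, -1/7, -4/41}, Interval.open(-10/7, 9)), ProductSet(Intersection(Interval.Lopen(-1/7, 7*sqrt(5)), Rationals), Interval.Ropen(-25, 4*sqrt(7))))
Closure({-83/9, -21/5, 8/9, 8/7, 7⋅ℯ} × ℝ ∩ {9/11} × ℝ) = ∅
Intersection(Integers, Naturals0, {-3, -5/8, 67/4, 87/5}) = EmptySet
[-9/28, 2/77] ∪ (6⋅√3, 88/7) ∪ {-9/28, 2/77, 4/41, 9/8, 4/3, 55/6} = [-9/28, 2/77] ∪ {4/41, 9/8, 4/3, 55/6} ∪ (6⋅√3, 88/7)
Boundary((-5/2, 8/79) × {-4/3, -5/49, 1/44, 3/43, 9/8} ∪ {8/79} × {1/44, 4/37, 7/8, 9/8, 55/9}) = ({8/79} × {1/44, 4/37, 7/8, 9/8, 55/9}) ∪ ([-5/2, 8/79] × {-4/3, -5/49, 1/44, 3/43, 9/8})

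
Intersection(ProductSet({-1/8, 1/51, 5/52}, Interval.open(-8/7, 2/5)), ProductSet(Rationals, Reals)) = ProductSet({-1/8, 1/51, 5/52}, Interval.open(-8/7, 2/5))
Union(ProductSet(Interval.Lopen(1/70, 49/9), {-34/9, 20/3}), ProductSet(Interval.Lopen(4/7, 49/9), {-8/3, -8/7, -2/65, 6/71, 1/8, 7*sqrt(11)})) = Union(ProductSet(Interval.Lopen(1/70, 49/9), {-34/9, 20/3}), ProductSet(Interval.Lopen(4/7, 49/9), {-8/3, -8/7, -2/65, 6/71, 1/8, 7*sqrt(11)}))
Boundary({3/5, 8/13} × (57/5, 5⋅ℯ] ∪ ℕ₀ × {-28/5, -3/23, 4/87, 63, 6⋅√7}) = ({3/5, 8/13} × [57/5, 5⋅ℯ]) ∪ (ℕ₀ × {-28/5, -3/23, 4/87, 63, 6⋅√7})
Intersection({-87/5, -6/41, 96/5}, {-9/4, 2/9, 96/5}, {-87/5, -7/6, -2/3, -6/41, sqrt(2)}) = EmptySet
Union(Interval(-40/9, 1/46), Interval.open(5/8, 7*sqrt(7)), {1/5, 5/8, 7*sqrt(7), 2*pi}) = Union({1/5}, Interval(-40/9, 1/46), Interval(5/8, 7*sqrt(7)))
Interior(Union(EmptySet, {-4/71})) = EmptySet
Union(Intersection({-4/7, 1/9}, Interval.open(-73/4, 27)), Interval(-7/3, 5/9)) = Interval(-7/3, 5/9)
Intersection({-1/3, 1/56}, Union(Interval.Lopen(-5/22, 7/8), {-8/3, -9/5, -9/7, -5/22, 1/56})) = {1/56}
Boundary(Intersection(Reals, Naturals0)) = Naturals0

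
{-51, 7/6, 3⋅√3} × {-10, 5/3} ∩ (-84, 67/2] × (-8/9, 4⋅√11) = {-51, 7/6, 3⋅√3} × {5/3}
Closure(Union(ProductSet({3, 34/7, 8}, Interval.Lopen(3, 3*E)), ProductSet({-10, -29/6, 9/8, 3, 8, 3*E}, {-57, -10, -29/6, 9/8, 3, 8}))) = Union(ProductSet({3, 34/7, 8}, Interval(3, 3*E)), ProductSet({-10, -29/6, 9/8, 3, 8, 3*E}, {-57, -10, -29/6, 9/8, 3, 8}))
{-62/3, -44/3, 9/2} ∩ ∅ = ∅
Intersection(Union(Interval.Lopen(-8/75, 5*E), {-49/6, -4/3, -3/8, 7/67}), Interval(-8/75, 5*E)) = Interval.Lopen(-8/75, 5*E)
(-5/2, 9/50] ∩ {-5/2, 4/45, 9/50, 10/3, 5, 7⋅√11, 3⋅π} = {4/45, 9/50}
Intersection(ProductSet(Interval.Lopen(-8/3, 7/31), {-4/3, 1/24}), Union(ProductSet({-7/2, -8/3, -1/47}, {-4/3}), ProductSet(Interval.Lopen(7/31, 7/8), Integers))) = ProductSet({-1/47}, {-4/3})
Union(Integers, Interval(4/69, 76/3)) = Union(Integers, Interval(4/69, 76/3))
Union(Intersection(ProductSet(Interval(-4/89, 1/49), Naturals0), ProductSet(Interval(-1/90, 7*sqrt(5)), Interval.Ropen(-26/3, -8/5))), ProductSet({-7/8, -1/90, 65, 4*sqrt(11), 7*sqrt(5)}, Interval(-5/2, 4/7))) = ProductSet({-7/8, -1/90, 65, 4*sqrt(11), 7*sqrt(5)}, Interval(-5/2, 4/7))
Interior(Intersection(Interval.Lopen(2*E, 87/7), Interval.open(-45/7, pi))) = EmptySet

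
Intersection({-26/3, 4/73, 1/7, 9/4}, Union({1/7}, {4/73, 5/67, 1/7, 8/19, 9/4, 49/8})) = {4/73, 1/7, 9/4}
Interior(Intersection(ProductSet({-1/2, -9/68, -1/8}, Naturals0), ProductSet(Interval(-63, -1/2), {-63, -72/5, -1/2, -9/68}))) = EmptySet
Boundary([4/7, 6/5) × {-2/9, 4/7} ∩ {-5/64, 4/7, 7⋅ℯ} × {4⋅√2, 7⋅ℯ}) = ∅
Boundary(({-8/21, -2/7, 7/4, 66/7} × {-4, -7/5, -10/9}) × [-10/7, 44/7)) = ({-8/21, -2/7, 7/4, 66/7} × {-4, -7/5, -10/9}) × [-10/7, 44/7]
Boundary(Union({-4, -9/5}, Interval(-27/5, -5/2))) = {-27/5, -5/2, -9/5}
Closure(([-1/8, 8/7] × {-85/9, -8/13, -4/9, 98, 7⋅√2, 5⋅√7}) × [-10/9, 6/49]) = ([-1/8, 8/7] × {-85/9, -8/13, -4/9, 98, 7⋅√2, 5⋅√7}) × [-10/9, 6/49]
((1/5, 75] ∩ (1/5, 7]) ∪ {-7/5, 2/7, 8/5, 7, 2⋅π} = {-7/5} ∪ (1/5, 7]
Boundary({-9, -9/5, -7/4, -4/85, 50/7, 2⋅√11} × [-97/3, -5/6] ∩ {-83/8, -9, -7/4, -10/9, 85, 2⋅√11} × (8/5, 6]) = ∅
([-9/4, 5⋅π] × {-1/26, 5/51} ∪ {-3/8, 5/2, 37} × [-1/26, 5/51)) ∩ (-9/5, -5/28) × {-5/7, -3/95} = {-3/8} × {-3/95}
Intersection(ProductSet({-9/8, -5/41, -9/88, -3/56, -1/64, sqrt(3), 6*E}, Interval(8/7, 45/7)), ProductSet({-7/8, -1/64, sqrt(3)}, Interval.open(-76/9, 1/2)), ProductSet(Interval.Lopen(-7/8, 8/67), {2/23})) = EmptySet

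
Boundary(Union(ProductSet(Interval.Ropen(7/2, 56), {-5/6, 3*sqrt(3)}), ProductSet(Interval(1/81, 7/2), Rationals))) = Union(ProductSet(Interval(1/81, 7/2), Reals), ProductSet(Interval(7/2, 56), {-5/6, 3*sqrt(3)}))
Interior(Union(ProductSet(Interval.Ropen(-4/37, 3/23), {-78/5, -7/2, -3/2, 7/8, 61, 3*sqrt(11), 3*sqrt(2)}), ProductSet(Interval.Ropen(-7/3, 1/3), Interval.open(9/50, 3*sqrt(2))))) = ProductSet(Interval.open(-7/3, 1/3), Interval.open(9/50, 3*sqrt(2)))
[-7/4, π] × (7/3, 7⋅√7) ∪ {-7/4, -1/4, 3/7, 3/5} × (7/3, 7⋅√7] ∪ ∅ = ({-7/4, -1/4, 3/7, 3/5} × (7/3, 7⋅√7]) ∪ ([-7/4, π] × (7/3, 7⋅√7))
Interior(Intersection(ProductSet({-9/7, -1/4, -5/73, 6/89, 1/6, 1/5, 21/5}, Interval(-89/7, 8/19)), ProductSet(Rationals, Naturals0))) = EmptySet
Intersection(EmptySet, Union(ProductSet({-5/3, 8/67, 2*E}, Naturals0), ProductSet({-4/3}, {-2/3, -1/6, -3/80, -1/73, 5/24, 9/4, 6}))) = EmptySet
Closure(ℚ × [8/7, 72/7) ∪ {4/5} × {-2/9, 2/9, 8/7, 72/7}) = (ℝ × [8/7, 72/7]) ∪ ({4/5} × {-2/9, 2/9, 8/7, 72/7})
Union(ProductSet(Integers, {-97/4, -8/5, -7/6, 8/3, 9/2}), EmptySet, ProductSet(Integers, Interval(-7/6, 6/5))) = ProductSet(Integers, Union({-97/4, -8/5, 8/3, 9/2}, Interval(-7/6, 6/5)))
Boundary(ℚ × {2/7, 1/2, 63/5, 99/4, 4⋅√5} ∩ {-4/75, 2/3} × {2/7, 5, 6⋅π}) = {-4/75, 2/3} × {2/7}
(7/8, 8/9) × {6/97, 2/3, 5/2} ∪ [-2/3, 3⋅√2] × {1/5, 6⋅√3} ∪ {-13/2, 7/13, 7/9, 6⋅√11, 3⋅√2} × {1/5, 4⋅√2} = ((7/8, 8/9) × {6/97, 2/3, 5/2}) ∪ ([-2/3, 3⋅√2] × {1/5, 6⋅√3}) ∪ ({-13/2, 7/13, 7/9, 6⋅√11, 3⋅√2} × {1/5, 4⋅√2})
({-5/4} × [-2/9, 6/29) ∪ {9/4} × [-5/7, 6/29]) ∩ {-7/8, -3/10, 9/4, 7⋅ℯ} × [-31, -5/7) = ∅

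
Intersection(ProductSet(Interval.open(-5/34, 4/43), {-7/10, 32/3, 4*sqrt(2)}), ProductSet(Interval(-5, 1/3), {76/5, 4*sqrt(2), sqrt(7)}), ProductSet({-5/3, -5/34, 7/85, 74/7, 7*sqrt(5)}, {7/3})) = EmptySet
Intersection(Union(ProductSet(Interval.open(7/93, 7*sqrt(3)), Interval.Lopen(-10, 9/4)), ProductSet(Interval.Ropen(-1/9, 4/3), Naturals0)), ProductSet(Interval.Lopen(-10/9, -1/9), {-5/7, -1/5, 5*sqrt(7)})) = EmptySet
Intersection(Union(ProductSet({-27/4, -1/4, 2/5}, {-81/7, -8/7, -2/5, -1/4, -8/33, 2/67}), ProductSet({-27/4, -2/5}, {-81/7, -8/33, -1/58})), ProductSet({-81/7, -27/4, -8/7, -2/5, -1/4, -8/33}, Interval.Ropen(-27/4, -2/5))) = ProductSet({-27/4, -1/4}, {-8/7})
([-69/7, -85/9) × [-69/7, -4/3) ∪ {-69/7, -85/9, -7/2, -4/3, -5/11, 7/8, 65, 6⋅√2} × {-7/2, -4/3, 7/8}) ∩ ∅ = ∅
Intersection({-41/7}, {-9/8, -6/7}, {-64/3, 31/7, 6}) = EmptySet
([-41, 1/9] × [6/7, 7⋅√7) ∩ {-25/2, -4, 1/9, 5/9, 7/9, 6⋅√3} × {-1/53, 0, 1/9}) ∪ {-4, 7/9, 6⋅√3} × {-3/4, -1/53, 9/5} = {-4, 7/9, 6⋅√3} × {-3/4, -1/53, 9/5}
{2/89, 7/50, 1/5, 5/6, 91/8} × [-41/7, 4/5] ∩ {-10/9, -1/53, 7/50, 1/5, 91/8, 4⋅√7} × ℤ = {7/50, 1/5, 91/8} × {-5, -4, …, 0}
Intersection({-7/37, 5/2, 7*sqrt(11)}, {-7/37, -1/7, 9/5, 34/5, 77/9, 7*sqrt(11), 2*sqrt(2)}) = {-7/37, 7*sqrt(11)}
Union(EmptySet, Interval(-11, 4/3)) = Interval(-11, 4/3)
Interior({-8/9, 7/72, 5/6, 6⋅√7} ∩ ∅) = ∅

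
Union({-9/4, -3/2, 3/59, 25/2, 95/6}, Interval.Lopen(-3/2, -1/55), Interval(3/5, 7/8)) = Union({-9/4, 3/59, 25/2, 95/6}, Interval(-3/2, -1/55), Interval(3/5, 7/8))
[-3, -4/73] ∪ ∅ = [-3, -4/73]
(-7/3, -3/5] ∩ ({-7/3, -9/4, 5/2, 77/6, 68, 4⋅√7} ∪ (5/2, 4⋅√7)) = {-9/4}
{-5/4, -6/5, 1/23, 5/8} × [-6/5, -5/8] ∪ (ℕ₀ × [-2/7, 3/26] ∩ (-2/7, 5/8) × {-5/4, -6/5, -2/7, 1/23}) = ({0} × {-2/7, 1/23}) ∪ ({-5/4, -6/5, 1/23, 5/8} × [-6/5, -5/8])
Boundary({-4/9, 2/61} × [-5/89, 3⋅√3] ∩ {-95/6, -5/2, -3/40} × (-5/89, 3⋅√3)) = ∅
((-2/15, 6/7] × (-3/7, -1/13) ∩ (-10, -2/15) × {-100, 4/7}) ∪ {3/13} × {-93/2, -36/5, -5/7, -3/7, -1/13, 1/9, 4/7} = {3/13} × {-93/2, -36/5, -5/7, -3/7, -1/13, 1/9, 4/7}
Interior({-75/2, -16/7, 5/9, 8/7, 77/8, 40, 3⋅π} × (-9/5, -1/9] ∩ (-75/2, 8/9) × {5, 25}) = ∅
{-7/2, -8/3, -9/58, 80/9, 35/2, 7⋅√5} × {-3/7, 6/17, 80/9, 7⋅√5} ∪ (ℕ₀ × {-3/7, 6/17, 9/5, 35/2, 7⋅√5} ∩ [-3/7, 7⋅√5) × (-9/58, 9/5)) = ({0, 1, …, 15} × {6/17}) ∪ ({-7/2, -8/3, -9/58, 80/9, 35/2, 7⋅√5} × {-3/7, 6/17, 80/9, 7⋅√5})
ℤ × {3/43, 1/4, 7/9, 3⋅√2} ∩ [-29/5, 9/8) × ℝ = {-5, -4, …, 1} × {3/43, 1/4, 7/9, 3⋅√2}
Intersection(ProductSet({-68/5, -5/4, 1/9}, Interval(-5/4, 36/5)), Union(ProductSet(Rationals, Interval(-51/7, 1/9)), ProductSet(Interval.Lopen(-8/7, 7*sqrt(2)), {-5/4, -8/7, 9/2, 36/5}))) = Union(ProductSet({1/9}, {-5/4, -8/7, 9/2, 36/5}), ProductSet({-68/5, -5/4, 1/9}, Interval(-5/4, 1/9)))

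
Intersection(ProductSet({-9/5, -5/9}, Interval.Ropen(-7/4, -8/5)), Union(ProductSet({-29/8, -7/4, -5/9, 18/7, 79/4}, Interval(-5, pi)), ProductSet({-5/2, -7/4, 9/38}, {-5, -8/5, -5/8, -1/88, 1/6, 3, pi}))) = ProductSet({-5/9}, Interval.Ropen(-7/4, -8/5))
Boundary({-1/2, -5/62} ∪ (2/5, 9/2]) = {-1/2, -5/62, 2/5, 9/2}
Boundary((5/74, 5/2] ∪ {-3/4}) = {-3/4, 5/74, 5/2}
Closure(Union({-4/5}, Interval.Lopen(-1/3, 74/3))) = Union({-4/5}, Interval(-1/3, 74/3))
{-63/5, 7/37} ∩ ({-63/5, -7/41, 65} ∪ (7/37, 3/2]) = {-63/5}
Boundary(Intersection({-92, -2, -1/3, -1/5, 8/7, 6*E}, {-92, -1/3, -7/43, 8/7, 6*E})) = {-92, -1/3, 8/7, 6*E}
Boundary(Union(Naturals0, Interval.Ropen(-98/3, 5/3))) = Union(Complement(Naturals0, Interval.open(-98/3, 5/3)), {-98/3, 5/3})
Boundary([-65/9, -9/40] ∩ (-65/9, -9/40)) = {-65/9, -9/40}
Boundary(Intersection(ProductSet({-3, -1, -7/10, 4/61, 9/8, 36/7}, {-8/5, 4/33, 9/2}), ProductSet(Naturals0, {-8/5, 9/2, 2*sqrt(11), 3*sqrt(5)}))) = EmptySet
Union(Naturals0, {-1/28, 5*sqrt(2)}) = Union({-1/28, 5*sqrt(2)}, Naturals0)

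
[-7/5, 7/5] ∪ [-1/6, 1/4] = [-7/5, 7/5]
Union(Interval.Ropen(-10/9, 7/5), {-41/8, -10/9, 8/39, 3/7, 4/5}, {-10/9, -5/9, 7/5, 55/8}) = Union({-41/8, 55/8}, Interval(-10/9, 7/5))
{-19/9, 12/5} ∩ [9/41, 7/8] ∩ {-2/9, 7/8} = ∅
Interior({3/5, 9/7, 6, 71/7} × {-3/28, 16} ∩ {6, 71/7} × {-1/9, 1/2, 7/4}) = ∅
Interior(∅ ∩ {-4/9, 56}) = ∅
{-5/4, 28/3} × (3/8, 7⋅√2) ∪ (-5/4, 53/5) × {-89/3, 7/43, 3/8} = ((-5/4, 53/5) × {-89/3, 7/43, 3/8}) ∪ ({-5/4, 28/3} × (3/8, 7⋅√2))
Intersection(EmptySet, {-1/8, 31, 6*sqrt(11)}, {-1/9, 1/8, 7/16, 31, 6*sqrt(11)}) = EmptySet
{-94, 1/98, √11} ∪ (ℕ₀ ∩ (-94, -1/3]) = {-94, 1/98, √11}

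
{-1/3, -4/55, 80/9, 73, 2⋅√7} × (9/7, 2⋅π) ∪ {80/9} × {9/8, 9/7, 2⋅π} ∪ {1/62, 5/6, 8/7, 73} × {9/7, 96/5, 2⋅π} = ({80/9} × {9/8, 9/7, 2⋅π}) ∪ ({1/62, 5/6, 8/7, 73} × {9/7, 96/5, 2⋅π}) ∪ ({-1/3, -4/55, 80/9, 73, 2⋅√7} × (9/7, 2⋅π))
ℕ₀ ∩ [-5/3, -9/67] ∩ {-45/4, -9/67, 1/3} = ∅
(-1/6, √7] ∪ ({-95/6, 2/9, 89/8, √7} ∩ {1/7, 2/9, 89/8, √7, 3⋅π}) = (-1/6, √7] ∪ {89/8}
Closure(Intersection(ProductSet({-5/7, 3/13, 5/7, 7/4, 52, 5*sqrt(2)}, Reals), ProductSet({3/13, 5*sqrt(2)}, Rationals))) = ProductSet({3/13, 5*sqrt(2)}, Reals)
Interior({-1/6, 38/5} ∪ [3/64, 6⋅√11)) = (3/64, 6⋅√11)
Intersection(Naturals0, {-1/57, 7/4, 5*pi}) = EmptySet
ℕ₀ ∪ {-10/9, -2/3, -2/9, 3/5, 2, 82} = {-10/9, -2/3, -2/9, 3/5} ∪ ℕ₀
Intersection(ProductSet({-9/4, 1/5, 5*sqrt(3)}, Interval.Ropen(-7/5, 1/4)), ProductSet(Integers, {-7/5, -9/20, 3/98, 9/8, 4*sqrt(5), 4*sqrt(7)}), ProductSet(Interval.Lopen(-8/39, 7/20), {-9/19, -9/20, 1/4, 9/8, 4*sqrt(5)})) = EmptySet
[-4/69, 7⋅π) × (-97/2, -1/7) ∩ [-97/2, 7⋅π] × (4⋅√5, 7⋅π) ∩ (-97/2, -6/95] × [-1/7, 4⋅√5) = ∅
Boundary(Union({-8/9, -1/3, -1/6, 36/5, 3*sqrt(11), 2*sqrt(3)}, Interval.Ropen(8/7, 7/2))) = {-8/9, -1/3, -1/6, 8/7, 7/2, 36/5, 3*sqrt(11)}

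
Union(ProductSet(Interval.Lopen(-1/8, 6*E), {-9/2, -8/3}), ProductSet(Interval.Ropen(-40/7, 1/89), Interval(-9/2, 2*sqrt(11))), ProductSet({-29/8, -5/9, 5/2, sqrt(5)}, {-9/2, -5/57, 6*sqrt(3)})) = Union(ProductSet({-29/8, -5/9, 5/2, sqrt(5)}, {-9/2, -5/57, 6*sqrt(3)}), ProductSet(Interval.Ropen(-40/7, 1/89), Interval(-9/2, 2*sqrt(11))), ProductSet(Interval.Lopen(-1/8, 6*E), {-9/2, -8/3}))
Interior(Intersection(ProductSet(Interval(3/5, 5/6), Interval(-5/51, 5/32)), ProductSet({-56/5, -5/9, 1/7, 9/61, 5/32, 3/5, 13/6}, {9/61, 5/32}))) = EmptySet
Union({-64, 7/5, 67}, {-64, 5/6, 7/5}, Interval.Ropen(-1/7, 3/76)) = Union({-64, 5/6, 7/5, 67}, Interval.Ropen(-1/7, 3/76))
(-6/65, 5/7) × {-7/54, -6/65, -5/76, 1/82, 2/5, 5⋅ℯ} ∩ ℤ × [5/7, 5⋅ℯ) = ∅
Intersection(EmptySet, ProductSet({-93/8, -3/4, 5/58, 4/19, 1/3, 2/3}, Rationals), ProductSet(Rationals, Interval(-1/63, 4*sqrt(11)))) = EmptySet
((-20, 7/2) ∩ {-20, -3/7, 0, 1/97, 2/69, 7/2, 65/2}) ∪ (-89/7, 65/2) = (-89/7, 65/2)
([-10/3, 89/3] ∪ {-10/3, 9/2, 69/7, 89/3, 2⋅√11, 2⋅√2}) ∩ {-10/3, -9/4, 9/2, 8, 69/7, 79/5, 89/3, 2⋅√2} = {-10/3, -9/4, 9/2, 8, 69/7, 79/5, 89/3, 2⋅√2}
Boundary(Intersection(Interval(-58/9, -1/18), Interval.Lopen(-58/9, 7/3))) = {-58/9, -1/18}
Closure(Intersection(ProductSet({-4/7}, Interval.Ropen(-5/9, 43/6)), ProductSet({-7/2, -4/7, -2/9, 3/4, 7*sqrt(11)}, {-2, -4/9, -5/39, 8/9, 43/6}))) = ProductSet({-4/7}, {-4/9, -5/39, 8/9})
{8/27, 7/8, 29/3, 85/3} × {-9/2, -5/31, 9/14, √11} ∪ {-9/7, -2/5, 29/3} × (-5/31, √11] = ({-9/7, -2/5, 29/3} × (-5/31, √11]) ∪ ({8/27, 7/8, 29/3, 85/3} × {-9/2, -5/31, 9/14, √11})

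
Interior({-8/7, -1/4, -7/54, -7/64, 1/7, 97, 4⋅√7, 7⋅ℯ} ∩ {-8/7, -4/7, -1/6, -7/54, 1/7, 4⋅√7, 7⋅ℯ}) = ∅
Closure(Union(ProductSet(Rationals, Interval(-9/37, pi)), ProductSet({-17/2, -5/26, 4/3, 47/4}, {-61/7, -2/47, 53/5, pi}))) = Union(ProductSet({-17/2, -5/26, 4/3, 47/4}, {-61/7, -2/47, 53/5, pi}), ProductSet(Reals, Interval(-9/37, pi)))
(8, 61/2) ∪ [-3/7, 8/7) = [-3/7, 8/7) ∪ (8, 61/2)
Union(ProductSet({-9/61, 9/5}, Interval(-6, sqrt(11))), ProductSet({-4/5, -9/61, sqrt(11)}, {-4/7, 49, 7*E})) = Union(ProductSet({-9/61, 9/5}, Interval(-6, sqrt(11))), ProductSet({-4/5, -9/61, sqrt(11)}, {-4/7, 49, 7*E}))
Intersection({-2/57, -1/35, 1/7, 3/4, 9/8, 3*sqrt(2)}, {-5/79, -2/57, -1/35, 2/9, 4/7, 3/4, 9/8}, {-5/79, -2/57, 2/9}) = {-2/57}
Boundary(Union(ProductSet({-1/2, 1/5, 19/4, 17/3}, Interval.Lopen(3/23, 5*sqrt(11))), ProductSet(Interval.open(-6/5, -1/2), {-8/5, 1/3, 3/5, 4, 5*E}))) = Union(ProductSet({-1/2, 1/5, 19/4, 17/3}, Interval(3/23, 5*sqrt(11))), ProductSet(Interval(-6/5, -1/2), {-8/5, 1/3, 3/5, 4, 5*E}))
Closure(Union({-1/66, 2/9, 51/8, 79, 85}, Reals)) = Reals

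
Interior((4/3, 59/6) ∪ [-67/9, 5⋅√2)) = (-67/9, 59/6)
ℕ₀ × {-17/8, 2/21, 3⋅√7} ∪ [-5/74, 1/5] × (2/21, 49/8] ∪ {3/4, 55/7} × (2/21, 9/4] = ({3/4, 55/7} × (2/21, 9/4]) ∪ (ℕ₀ × {-17/8, 2/21, 3⋅√7}) ∪ ([-5/74, 1/5] × (2/21, 49/8])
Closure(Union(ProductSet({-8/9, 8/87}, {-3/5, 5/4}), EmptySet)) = ProductSet({-8/9, 8/87}, {-3/5, 5/4})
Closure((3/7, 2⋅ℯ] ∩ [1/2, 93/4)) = [1/2, 2⋅ℯ]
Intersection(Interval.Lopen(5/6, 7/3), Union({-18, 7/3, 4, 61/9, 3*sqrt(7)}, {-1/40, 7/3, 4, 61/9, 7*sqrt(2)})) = {7/3}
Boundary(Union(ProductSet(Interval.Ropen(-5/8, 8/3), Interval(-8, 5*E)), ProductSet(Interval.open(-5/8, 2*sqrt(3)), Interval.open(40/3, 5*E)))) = Union(ProductSet({-5/8}, Interval(-8, 5*E)), ProductSet({-5/8, 8/3}, Union({5*E}, Interval(-8, 40/3))), ProductSet({-5/8, 2*sqrt(3)}, Interval(40/3, 5*E)), ProductSet(Interval(-5/8, 8/3), {-8, 5*E}), ProductSet(Interval(-5/8, 2*sqrt(3)), {5*E}), ProductSet(Union({-5/8}, Interval(8/3, 2*sqrt(3))), {40/3, 5*E}))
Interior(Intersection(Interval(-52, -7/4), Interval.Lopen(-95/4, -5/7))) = Interval.open(-95/4, -7/4)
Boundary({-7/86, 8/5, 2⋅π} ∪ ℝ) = ∅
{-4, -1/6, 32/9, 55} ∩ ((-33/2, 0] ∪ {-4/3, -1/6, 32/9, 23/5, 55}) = {-4, -1/6, 32/9, 55}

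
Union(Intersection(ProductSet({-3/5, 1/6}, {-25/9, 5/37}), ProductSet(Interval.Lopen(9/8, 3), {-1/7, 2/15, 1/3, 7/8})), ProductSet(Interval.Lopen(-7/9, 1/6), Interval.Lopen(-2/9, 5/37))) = ProductSet(Interval.Lopen(-7/9, 1/6), Interval.Lopen(-2/9, 5/37))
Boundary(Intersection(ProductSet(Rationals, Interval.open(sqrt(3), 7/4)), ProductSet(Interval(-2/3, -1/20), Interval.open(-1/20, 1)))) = EmptySet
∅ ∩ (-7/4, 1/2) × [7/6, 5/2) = ∅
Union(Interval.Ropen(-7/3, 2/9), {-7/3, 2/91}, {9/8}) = Union({9/8}, Interval.Ropen(-7/3, 2/9))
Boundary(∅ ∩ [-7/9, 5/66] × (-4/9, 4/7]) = ∅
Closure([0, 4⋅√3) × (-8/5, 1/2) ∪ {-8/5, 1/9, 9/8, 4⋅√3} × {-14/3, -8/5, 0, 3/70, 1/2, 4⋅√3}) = ({0, 4⋅√3} × [-8/5, 1/2]) ∪ ([0, 4⋅√3] × {-8/5, 1/2}) ∪ ([0, 4⋅√3) × (-8/5, 1/2)) ∪ ({-8/5, 1/9, 9/8, 4⋅√3} × {-14/3, -8/5, 0, 3/70, 1/2, 4⋅√3})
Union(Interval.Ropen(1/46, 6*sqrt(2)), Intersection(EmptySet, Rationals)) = Interval.Ropen(1/46, 6*sqrt(2))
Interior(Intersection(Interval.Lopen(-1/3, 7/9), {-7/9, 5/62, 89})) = EmptySet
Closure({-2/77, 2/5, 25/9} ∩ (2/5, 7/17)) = ∅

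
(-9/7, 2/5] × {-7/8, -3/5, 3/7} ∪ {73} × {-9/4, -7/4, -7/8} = ({73} × {-9/4, -7/4, -7/8}) ∪ ((-9/7, 2/5] × {-7/8, -3/5, 3/7})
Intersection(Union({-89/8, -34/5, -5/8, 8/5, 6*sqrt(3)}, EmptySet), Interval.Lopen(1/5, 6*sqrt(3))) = {8/5, 6*sqrt(3)}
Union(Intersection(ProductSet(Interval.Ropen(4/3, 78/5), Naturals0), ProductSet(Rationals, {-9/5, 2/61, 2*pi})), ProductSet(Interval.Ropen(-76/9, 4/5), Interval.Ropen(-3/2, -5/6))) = ProductSet(Interval.Ropen(-76/9, 4/5), Interval.Ropen(-3/2, -5/6))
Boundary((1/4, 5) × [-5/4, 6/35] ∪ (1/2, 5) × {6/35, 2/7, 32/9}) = ({1/4, 5} × [-5/4, 6/35]) ∪ ([1/4, 5] × {-5/4, 6/35}) ∪ ([1/2, 5] × {6/35, 2/7, 32/9})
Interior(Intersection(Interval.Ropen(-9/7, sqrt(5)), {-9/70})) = EmptySet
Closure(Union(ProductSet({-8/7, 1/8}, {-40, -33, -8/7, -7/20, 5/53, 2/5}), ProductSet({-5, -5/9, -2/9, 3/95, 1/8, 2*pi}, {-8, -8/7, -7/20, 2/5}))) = Union(ProductSet({-8/7, 1/8}, {-40, -33, -8/7, -7/20, 5/53, 2/5}), ProductSet({-5, -5/9, -2/9, 3/95, 1/8, 2*pi}, {-8, -8/7, -7/20, 2/5}))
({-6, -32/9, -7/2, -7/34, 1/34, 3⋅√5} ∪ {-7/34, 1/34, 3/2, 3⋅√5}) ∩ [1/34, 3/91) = {1/34}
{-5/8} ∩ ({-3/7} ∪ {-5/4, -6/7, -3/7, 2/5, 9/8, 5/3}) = ∅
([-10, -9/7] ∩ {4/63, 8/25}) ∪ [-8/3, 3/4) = [-8/3, 3/4)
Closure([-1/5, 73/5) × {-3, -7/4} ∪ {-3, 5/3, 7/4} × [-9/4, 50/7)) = ([-1/5, 73/5] × {-3, -7/4}) ∪ ({-3, 5/3, 7/4} × [-9/4, 50/7])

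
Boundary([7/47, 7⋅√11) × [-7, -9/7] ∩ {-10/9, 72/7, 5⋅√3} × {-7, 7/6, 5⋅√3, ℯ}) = {72/7, 5⋅√3} × {-7}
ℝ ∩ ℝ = ℝ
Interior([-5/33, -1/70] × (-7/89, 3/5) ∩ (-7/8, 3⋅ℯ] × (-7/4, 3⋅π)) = (-5/33, -1/70) × (-7/89, 3/5)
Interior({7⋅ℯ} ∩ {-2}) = ∅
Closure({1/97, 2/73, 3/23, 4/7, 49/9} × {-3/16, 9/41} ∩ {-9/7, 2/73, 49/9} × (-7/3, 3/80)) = {2/73, 49/9} × {-3/16}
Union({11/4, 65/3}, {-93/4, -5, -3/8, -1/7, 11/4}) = {-93/4, -5, -3/8, -1/7, 11/4, 65/3}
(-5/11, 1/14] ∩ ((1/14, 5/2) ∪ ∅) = ∅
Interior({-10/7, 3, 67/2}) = ∅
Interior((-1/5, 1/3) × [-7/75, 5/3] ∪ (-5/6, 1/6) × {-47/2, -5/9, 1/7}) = (-1/5, 1/3) × (-7/75, 5/3)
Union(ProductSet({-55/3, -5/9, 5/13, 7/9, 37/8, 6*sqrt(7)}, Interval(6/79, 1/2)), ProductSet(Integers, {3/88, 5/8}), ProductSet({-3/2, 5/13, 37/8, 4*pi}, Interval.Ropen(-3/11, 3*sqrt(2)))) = Union(ProductSet({-3/2, 5/13, 37/8, 4*pi}, Interval.Ropen(-3/11, 3*sqrt(2))), ProductSet({-55/3, -5/9, 5/13, 7/9, 37/8, 6*sqrt(7)}, Interval(6/79, 1/2)), ProductSet(Integers, {3/88, 5/8}))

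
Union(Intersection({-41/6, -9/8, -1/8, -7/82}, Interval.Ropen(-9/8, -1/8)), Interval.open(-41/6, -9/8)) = Interval.Lopen(-41/6, -9/8)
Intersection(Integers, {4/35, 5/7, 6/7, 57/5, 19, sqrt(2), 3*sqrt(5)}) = {19}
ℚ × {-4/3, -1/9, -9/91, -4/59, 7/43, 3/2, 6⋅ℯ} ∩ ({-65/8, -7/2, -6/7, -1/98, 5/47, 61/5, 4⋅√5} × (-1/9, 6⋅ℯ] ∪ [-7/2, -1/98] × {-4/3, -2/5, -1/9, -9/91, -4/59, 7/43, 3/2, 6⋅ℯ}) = ({-65/8, -7/2, -6/7, -1/98, 5/47, 61/5} × {-9/91, -4/59, 7/43, 3/2, 6⋅ℯ}) ∪ ((ℚ ∩ [-7/2, -1/98]) × {-4/3, -1/9, -9/91, -4/59, 7/43, 3/2, 6⋅ℯ})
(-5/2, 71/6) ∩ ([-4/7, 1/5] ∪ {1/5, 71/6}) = [-4/7, 1/5]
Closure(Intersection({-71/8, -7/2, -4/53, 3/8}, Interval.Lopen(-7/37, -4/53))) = {-4/53}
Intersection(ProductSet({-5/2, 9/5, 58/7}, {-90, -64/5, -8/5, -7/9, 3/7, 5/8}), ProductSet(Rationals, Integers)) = ProductSet({-5/2, 9/5, 58/7}, {-90})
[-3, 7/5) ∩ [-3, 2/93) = [-3, 2/93)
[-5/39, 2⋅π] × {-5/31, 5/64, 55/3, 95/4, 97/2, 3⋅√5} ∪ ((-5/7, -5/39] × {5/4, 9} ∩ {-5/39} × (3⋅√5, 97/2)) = ({-5/39} × {9}) ∪ ([-5/39, 2⋅π] × {-5/31, 5/64, 55/3, 95/4, 97/2, 3⋅√5})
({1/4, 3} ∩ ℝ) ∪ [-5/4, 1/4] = [-5/4, 1/4] ∪ {3}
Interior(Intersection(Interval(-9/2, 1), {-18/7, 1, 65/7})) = EmptySet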